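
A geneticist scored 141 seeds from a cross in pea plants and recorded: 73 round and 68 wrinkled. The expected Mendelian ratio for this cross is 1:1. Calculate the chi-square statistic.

0.177

The 1:1 ratio has 2 parts, so with N = 141 the expected counts are:
  round: 141 × 1/2 = 70.5
  wrinkled: 141 × 1/2 = 70.5
χ² = Σ (O − E)² / E
  round: (73 − 70.5)² / 70.5 = 0.0887
  wrinkled: (68 − 70.5)² / 70.5 = 0.0887
χ² = 0.0887 + 0.0887 = 0.1774 ≈ 0.177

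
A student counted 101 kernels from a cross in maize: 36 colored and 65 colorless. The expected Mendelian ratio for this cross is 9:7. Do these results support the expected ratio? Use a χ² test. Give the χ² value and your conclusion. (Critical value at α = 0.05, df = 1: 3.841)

Expected counts for N = 101 under a 9:7 ratio (total parts = 16):
  colored: 101 × 9/16 = 56.8125
  colorless: 101 × 7/16 = 44.1875
χ² = Σ (O − E)² / E
  colored: (36 − 56.8125)² / 56.8125 = 7.6244
  colorless: (65 − 44.1875)² / 44.1875 = 9.8028
χ² = 7.6244 + 9.8028 = 17.4272 ≈ 17.427
Degrees of freedom = 2 − 1 = 1; critical value at α = 0.05 is 3.841.
Since 17.427 > 3.841, we reject the null hypothesis — the data do not fit the 9:7 ratio.

17.427; not consistent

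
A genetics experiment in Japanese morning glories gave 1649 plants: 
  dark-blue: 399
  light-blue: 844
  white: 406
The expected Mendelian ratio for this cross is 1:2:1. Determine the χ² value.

0.982

Total ratio parts = 4. Expected numbers out of 1649:
  dark-blue: 1649 × 1/4 = 412.25
  light-blue: 1649 × 2/4 = 824.5
  white: 1649 × 1/4 = 412.25
χ² = Σ (O − E)² / E
  dark-blue: (399 − 412.25)² / 412.25 = 0.4259
  light-blue: (844 − 824.5)² / 824.5 = 0.4612
  white: (406 − 412.25)² / 412.25 = 0.0948
χ² = 0.4259 + 0.4612 + 0.0948 = 0.9819 ≈ 0.982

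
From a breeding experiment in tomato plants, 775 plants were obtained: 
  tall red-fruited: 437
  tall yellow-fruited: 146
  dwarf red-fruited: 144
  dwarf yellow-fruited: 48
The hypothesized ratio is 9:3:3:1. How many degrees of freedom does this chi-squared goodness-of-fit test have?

3

A goodness-of-fit test with 4 phenotype classes has df = 4 − 1 = 3.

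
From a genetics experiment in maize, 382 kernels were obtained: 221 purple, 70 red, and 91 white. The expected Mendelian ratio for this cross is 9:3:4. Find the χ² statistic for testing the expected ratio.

0.424

Total ratio parts = 16. Expected numbers out of 382:
  purple: 382 × 9/16 = 214.875
  red: 382 × 3/16 = 71.625
  white: 382 × 4/16 = 95.5
χ² = Σ (O − E)² / E
  purple: (221 − 214.875)² / 214.875 = 0.1746
  red: (70 − 71.625)² / 71.625 = 0.0369
  white: (91 − 95.5)² / 95.5 = 0.2120
χ² = 0.1746 + 0.0369 + 0.2120 = 0.4235 ≈ 0.424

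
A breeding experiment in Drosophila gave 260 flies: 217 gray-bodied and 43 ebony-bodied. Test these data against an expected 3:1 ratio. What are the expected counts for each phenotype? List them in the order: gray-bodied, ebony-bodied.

195, 65

The 3:1 ratio has 4 parts, so with N = 260 the expected counts are:
  gray-bodied: 260 × 3/4 = 195
  ebony-bodied: 260 × 1/4 = 65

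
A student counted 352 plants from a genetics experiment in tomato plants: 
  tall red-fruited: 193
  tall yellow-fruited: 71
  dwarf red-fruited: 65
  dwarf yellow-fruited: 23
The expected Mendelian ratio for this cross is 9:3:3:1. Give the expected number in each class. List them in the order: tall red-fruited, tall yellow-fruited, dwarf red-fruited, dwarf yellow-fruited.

Expected counts for N = 352 under a 9:3:3:1 ratio (total parts = 16):
  tall red-fruited: 352 × 9/16 = 198
  tall yellow-fruited: 352 × 3/16 = 66
  dwarf red-fruited: 352 × 3/16 = 66
  dwarf yellow-fruited: 352 × 1/16 = 22

198, 66, 66, 22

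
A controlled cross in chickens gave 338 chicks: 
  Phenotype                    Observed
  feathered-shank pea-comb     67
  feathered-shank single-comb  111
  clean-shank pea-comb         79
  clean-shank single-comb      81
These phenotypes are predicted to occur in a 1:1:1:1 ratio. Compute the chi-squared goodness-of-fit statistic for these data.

Under the 1:1:1:1 hypothesis (Σ ratio = 4, N = 338):
  feathered-shank pea-comb: 338 × 1/4 = 84.5
  feathered-shank single-comb: 338 × 1/4 = 84.5
  clean-shank pea-comb: 338 × 1/4 = 84.5
  clean-shank single-comb: 338 × 1/4 = 84.5
χ² = Σ (O − E)² / E
  feathered-shank pea-comb: (67 − 84.5)² / 84.5 = 3.6243
  feathered-shank single-comb: (111 − 84.5)² / 84.5 = 8.3107
  clean-shank pea-comb: (79 − 84.5)² / 84.5 = 0.3580
  clean-shank single-comb: (81 − 84.5)² / 84.5 = 0.1450
χ² = 3.6243 + 8.3107 + 0.3580 + 0.1450 = 12.438

12.438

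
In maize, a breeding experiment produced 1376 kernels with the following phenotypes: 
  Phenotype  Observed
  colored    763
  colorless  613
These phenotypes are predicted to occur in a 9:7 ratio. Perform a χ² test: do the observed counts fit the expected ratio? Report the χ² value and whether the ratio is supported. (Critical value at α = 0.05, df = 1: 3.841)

0.357; consistent

The 9:7 ratio has 16 parts, so with N = 1376 the expected counts are:
  colored: 1376 × 9/16 = 774
  colorless: 1376 × 7/16 = 602
χ² = Σ (O − E)² / E
  colored: (763 − 774)² / 774 = 0.1563
  colorless: (613 − 602)² / 602 = 0.2010
χ² = 0.1563 + 0.2010 = 0.3573 ≈ 0.357
Degrees of freedom = 2 − 1 = 1; critical value at α = 0.05 is 3.841.
Since 0.357 < 3.841, we fail to reject the null hypothesis — the data are consistent with the 9:7 ratio.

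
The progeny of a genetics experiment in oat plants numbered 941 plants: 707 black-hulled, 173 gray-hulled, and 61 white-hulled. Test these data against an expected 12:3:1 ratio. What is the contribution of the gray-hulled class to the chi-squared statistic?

0.067

Total ratio parts = 16. Expected numbers out of 941:
  black-hulled: 941 × 12/16 = 705.75
  gray-hulled: 941 × 3/16 = 176.4375
  white-hulled: 941 × 1/16 = 58.8125
Contribution of gray-hulled: (173 − 176.4375)² / 176.4375 = 0.0670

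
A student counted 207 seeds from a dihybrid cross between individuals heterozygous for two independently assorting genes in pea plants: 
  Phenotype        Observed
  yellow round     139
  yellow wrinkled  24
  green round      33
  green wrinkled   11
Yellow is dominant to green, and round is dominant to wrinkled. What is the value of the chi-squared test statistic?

11.186

A dihybrid F₂ with independent assortment and complete dominance at both loci gives a 9:3:3:1 phenotypic ratio.
Total ratio parts = 16. Expected numbers out of 207:
  yellow round: 207 × 9/16 = 116.4375
  yellow wrinkled: 207 × 3/16 = 38.8125
  green round: 207 × 3/16 = 38.8125
  green wrinkled: 207 × 1/16 = 12.9375
χ² = Σ (O − E)² / E
  yellow round: (139 − 116.4375)² / 116.4375 = 4.3720
  yellow wrinkled: (24 − 38.8125)² / 38.8125 = 5.6531
  green round: (33 − 38.8125)² / 38.8125 = 0.8705
  green wrinkled: (11 − 12.9375)² / 12.9375 = 0.2902
χ² = 4.3720 + 5.6531 + 0.8705 + 0.2902 = 11.1858 ≈ 11.186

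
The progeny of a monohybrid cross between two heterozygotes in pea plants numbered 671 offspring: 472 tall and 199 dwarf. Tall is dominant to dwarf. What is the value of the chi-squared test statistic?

For a monohybrid cross between heterozygotes with complete dominance, the expected phenotypic ratio is 3:1.
The 3:1 ratio has 4 parts, so with N = 671 the expected counts are:
  tall: 671 × 3/4 = 503.25
  dwarf: 671 × 1/4 = 167.75
χ² = Σ (O − E)² / E
  tall: (472 − 503.25)² / 503.25 = 1.9405
  dwarf: (199 − 167.75)² / 167.75 = 5.8215
χ² = 1.9405 + 5.8215 = 7.762

7.762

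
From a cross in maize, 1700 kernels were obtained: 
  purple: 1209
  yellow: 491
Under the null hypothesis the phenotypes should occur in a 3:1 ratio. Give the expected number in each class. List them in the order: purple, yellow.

The 3:1 ratio has 4 parts, so with N = 1700 the expected counts are:
  purple: 1700 × 3/4 = 1275
  yellow: 1700 × 1/4 = 425

1275, 425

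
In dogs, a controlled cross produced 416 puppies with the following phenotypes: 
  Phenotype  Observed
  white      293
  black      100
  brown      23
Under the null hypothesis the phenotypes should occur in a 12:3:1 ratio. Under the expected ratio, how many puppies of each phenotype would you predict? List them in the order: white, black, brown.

312, 78, 26

The 12:3:1 ratio has 16 parts, so with N = 416 the expected counts are:
  white: 416 × 12/16 = 312
  black: 416 × 3/16 = 78
  brown: 416 × 1/16 = 26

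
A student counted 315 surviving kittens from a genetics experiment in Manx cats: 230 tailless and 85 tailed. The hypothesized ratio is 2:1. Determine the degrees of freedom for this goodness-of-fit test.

1

A goodness-of-fit test with 2 phenotype classes has df = 2 − 1 = 1.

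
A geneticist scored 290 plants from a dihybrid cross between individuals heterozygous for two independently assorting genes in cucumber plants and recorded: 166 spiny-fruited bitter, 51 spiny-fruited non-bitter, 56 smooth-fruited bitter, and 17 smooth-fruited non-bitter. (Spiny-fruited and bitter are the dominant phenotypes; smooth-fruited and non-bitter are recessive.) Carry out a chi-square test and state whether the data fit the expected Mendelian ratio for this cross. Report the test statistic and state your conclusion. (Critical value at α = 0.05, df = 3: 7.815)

A dihybrid F₂ with independent assortment and complete dominance at both loci gives a 9:3:3:1 phenotypic ratio.
The 9:3:3:1 ratio has 16 parts, so with N = 290 the expected counts are:
  spiny-fruited bitter: 290 × 9/16 = 163.125
  spiny-fruited non-bitter: 290 × 3/16 = 54.375
  smooth-fruited bitter: 290 × 3/16 = 54.375
  smooth-fruited non-bitter: 290 × 1/16 = 18.125
χ² = Σ (O − E)² / E
  spiny-fruited bitter: (166 − 163.125)² / 163.125 = 0.0507
  spiny-fruited non-bitter: (51 − 54.375)² / 54.375 = 0.2095
  smooth-fruited bitter: (56 − 54.375)² / 54.375 = 0.0486
  smooth-fruited non-bitter: (17 − 18.125)² / 18.125 = 0.0698
χ² = 0.0507 + 0.2095 + 0.0486 + 0.0698 = 0.3786 ≈ 0.379
Degrees of freedom = 4 − 1 = 3; critical value at α = 0.05 is 7.815.
Since 0.379 < 7.815, we fail to reject the null hypothesis — the data are consistent with the 9:3:3:1 ratio.

0.379; consistent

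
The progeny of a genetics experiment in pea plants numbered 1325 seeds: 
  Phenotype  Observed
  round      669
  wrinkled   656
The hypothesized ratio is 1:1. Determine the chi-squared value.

Under the 1:1 hypothesis (Σ ratio = 2, N = 1325):
  round: 1325 × 1/2 = 662.5
  wrinkled: 1325 × 1/2 = 662.5
χ² = Σ (O − E)² / E
  round: (669 − 662.5)² / 662.5 = 0.0638
  wrinkled: (656 − 662.5)² / 662.5 = 0.0638
χ² = 0.0638 + 0.0638 = 0.1276 ≈ 0.128

0.128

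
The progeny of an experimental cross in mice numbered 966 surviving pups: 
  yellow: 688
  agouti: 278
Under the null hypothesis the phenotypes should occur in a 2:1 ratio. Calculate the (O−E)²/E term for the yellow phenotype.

3.006

Under the 2:1 hypothesis (Σ ratio = 3, N = 966):
  yellow: 966 × 2/3 = 644
  agouti: 966 × 1/3 = 322
Contribution of yellow: (688 − 644)² / 644 = 3.0062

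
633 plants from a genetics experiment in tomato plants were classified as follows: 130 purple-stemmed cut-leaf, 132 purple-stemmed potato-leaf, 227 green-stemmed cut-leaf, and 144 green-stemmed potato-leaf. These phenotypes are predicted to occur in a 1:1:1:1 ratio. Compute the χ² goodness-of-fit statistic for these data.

40.548

Expected counts for N = 633 under a 1:1:1:1 ratio (total parts = 4):
  purple-stemmed cut-leaf: 633 × 1/4 = 158.25
  purple-stemmed potato-leaf: 633 × 1/4 = 158.25
  green-stemmed cut-leaf: 633 × 1/4 = 158.25
  green-stemmed potato-leaf: 633 × 1/4 = 158.25
χ² = Σ (O − E)² / E
  purple-stemmed cut-leaf: (130 − 158.25)² / 158.25 = 5.0430
  purple-stemmed potato-leaf: (132 − 158.25)² / 158.25 = 4.3543
  green-stemmed cut-leaf: (227 − 158.25)² / 158.25 = 29.8677
  green-stemmed potato-leaf: (144 − 158.25)² / 158.25 = 1.2832
χ² = 5.0430 + 4.3543 + 29.8677 + 1.2832 = 40.5482 ≈ 40.548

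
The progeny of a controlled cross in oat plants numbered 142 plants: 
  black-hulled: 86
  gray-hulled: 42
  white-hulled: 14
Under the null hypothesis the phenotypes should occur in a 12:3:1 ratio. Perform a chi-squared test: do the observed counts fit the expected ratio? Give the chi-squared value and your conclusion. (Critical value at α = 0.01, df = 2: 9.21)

15.784; not consistent

Under the 12:3:1 hypothesis (Σ ratio = 16, N = 142):
  black-hulled: 142 × 12/16 = 106.5
  gray-hulled: 142 × 3/16 = 26.625
  white-hulled: 142 × 1/16 = 8.875
χ² = Σ (O − E)² / E
  black-hulled: (86 − 106.5)² / 106.5 = 3.9460
  gray-hulled: (42 − 26.625)² / 26.625 = 8.8785
  white-hulled: (14 − 8.875)² / 8.875 = 2.9595
χ² = 3.9460 + 8.8785 + 2.9595 = 15.784
Degrees of freedom = 3 − 1 = 2; critical value at α = 0.01 is 9.21.
Since 15.784 > 9.21, we reject the null hypothesis — the data do not fit the 12:3:1 ratio.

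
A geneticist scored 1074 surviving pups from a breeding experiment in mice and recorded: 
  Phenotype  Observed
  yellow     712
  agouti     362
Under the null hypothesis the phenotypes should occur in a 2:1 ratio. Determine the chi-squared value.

The 2:1 ratio has 3 parts, so with N = 1074 the expected counts are:
  yellow: 1074 × 2/3 = 716
  agouti: 1074 × 1/3 = 358
χ² = Σ (O − E)² / E
  yellow: (712 − 716)² / 716 = 0.0223
  agouti: (362 − 358)² / 358 = 0.0447
χ² = 0.0223 + 0.0447 = 0.067

0.067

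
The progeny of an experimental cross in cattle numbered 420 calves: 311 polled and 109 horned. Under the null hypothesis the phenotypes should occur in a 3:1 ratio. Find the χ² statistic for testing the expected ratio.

0.203

Expected counts for N = 420 under a 3:1 ratio (total parts = 4):
  polled: 420 × 3/4 = 315
  horned: 420 × 1/4 = 105
χ² = Σ (O − E)² / E
  polled: (311 − 315)² / 315 = 0.0508
  horned: (109 − 105)² / 105 = 0.1524
χ² = 0.0508 + 0.1524 = 0.2032 ≈ 0.203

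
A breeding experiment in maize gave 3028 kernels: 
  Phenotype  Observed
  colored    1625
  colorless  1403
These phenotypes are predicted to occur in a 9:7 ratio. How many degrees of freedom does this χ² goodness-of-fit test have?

1

A goodness-of-fit test with 2 phenotype classes has df = 2 − 1 = 1.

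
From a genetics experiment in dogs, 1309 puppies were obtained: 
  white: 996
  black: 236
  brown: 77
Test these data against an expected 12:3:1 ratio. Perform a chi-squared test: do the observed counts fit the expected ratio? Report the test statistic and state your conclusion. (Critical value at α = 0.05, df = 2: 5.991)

Expected counts for N = 1309 under a 12:3:1 ratio (total parts = 16):
  white: 1309 × 12/16 = 981.75
  black: 1309 × 3/16 = 245.4375
  brown: 1309 × 1/16 = 81.8125
χ² = Σ (O − E)² / E
  white: (996 − 981.75)² / 981.75 = 0.2068
  black: (236 − 245.4375)² / 245.4375 = 0.3629
  brown: (77 − 81.8125)² / 81.8125 = 0.2831
χ² = 0.2068 + 0.3629 + 0.2831 = 0.8528 ≈ 0.853
Degrees of freedom = 3 − 1 = 2; critical value at α = 0.05 is 5.991.
Since 0.853 < 5.991, we fail to reject the null hypothesis — the data are consistent with the 12:3:1 ratio.

0.853; consistent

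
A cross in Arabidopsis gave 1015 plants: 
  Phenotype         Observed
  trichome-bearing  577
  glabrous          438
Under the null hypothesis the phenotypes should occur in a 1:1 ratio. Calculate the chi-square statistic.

19.035

Expected counts for N = 1015 under a 1:1 ratio (total parts = 2):
  trichome-bearing: 1015 × 1/2 = 507.5
  glabrous: 1015 × 1/2 = 507.5
χ² = Σ (O − E)² / E
  trichome-bearing: (577 − 507.5)² / 507.5 = 9.5177
  glabrous: (438 − 507.5)² / 507.5 = 9.5177
χ² = 9.5177 + 9.5177 = 19.0354 ≈ 19.035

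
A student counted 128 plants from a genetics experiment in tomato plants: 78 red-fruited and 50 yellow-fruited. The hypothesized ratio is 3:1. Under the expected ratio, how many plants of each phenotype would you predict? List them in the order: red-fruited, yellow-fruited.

Expected counts for N = 128 under a 3:1 ratio (total parts = 4):
  red-fruited: 128 × 3/4 = 96
  yellow-fruited: 128 × 1/4 = 32

96, 32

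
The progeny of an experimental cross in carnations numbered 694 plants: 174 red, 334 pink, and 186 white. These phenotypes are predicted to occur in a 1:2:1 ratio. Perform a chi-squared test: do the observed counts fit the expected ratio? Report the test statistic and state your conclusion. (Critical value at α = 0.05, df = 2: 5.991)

1.389; consistent

Expected counts for N = 694 under a 1:2:1 ratio (total parts = 4):
  red: 694 × 1/4 = 173.5
  pink: 694 × 2/4 = 347
  white: 694 × 1/4 = 173.5
χ² = Σ (O − E)² / E
  red: (174 − 173.5)² / 173.5 = 0.0014
  pink: (334 − 347)² / 347 = 0.4870
  white: (186 − 173.5)² / 173.5 = 0.9006
χ² = 0.0014 + 0.4870 + 0.9006 = 1.389
Degrees of freedom = 3 − 1 = 2; critical value at α = 0.05 is 5.991.
Since 1.389 < 5.991, we fail to reject the null hypothesis — the data are consistent with the 1:2:1 ratio.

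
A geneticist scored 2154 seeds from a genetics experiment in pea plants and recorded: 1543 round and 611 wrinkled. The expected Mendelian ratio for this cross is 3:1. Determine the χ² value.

Expected counts for N = 2154 under a 3:1 ratio (total parts = 4):
  round: 2154 × 3/4 = 1615.5
  wrinkled: 2154 × 1/4 = 538.5
χ² = Σ (O − E)² / E
  round: (1543 − 1615.5)² / 1615.5 = 3.2536
  wrinkled: (611 − 538.5)² / 538.5 = 9.7609
χ² = 3.2536 + 9.7609 = 13.0145 ≈ 13.015

13.015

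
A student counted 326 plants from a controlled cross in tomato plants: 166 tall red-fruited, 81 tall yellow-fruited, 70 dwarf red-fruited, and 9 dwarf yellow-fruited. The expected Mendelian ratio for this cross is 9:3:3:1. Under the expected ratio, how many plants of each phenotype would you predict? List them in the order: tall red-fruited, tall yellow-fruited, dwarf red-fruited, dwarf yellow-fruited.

Total ratio parts = 16. Expected numbers out of 326:
  tall red-fruited: 326 × 9/16 = 183.375
  tall yellow-fruited: 326 × 3/16 = 61.125
  dwarf red-fruited: 326 × 3/16 = 61.125
  dwarf yellow-fruited: 326 × 1/16 = 20.375

183.375, 61.125, 61.125, 20.375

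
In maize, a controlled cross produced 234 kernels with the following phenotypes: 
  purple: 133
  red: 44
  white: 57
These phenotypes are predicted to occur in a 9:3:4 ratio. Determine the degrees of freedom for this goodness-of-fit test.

2

A goodness-of-fit test with 3 phenotype classes has df = 3 − 1 = 2.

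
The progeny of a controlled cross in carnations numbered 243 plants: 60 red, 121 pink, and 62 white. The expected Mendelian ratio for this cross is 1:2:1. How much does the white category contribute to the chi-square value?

Expected counts for N = 243 under a 1:2:1 ratio (total parts = 4):
  red: 243 × 1/4 = 60.75
  pink: 243 × 2/4 = 121.5
  white: 243 × 1/4 = 60.75
Contribution of white: (62 − 60.75)² / 60.75 = 0.0257

0.026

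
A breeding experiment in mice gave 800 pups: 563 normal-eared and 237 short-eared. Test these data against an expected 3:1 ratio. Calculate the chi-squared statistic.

The 3:1 ratio has 4 parts, so with N = 800 the expected counts are:
  normal-eared: 800 × 3/4 = 600
  short-eared: 800 × 1/4 = 200
χ² = Σ (O − E)² / E
  normal-eared: (563 − 600)² / 600 = 2.2817
  short-eared: (237 − 200)² / 200 = 6.8450
χ² = 2.2817 + 6.8450 = 9.1267 ≈ 9.127

9.127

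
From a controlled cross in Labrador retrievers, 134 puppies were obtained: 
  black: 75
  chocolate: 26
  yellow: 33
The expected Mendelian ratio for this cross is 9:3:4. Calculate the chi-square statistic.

0.040

The 9:3:4 ratio has 16 parts, so with N = 134 the expected counts are:
  black: 134 × 9/16 = 75.375
  chocolate: 134 × 3/16 = 25.125
  yellow: 134 × 4/16 = 33.5
χ² = Σ (O − E)² / E
  black: (75 − 75.375)² / 75.375 = 0.0019
  chocolate: (26 − 25.125)² / 25.125 = 0.0305
  yellow: (33 − 33.5)² / 33.5 = 0.0075
χ² = 0.0019 + 0.0305 + 0.0075 = 0.0399 ≈ 0.040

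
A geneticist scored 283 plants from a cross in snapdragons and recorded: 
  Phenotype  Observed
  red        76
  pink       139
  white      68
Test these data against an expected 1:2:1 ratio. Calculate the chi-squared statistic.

0.541

The 1:2:1 ratio has 4 parts, so with N = 283 the expected counts are:
  red: 283 × 1/4 = 70.75
  pink: 283 × 2/4 = 141.5
  white: 283 × 1/4 = 70.75
χ² = Σ (O − E)² / E
  red: (76 − 70.75)² / 70.75 = 0.3896
  pink: (139 − 141.5)² / 141.5 = 0.0442
  white: (68 − 70.75)² / 70.75 = 0.1069
χ² = 0.3896 + 0.0442 + 0.1069 = 0.5407 ≈ 0.541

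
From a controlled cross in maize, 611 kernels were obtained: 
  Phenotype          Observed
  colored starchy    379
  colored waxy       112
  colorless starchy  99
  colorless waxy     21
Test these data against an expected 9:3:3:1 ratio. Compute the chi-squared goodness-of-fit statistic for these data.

13.535

Total ratio parts = 16. Expected numbers out of 611:
  colored starchy: 611 × 9/16 = 343.6875
  colored waxy: 611 × 3/16 = 114.5625
  colorless starchy: 611 × 3/16 = 114.5625
  colorless waxy: 611 × 1/16 = 38.1875
χ² = Σ (O − E)² / E
  colored starchy: (379 − 343.6875)² / 343.6875 = 3.6282
  colored waxy: (112 − 114.5625)² / 114.5625 = 0.0573
  colorless starchy: (99 − 114.5625)² / 114.5625 = 2.1141
  colorless waxy: (21 − 38.1875)² / 38.1875 = 7.7358
χ² = 3.6282 + 0.0573 + 2.1141 + 7.7358 = 13.5354 ≈ 13.535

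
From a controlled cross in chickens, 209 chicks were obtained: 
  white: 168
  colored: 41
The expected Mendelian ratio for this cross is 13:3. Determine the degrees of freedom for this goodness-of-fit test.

1

A goodness-of-fit test with 2 phenotype classes has df = 2 − 1 = 1.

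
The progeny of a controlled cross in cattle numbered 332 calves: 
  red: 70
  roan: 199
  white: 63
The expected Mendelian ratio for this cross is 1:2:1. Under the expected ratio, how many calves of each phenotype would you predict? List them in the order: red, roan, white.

83, 166, 83

Total ratio parts = 4. Expected numbers out of 332:
  red: 332 × 1/4 = 83
  roan: 332 × 2/4 = 166
  white: 332 × 1/4 = 83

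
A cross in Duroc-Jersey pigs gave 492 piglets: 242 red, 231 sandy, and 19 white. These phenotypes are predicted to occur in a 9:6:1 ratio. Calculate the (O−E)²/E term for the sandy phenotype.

11.720

Total ratio parts = 16. Expected numbers out of 492:
  red: 492 × 9/16 = 276.75
  sandy: 492 × 6/16 = 184.5
  white: 492 × 1/16 = 30.75
Contribution of sandy: (231 − 184.5)² / 184.5 = 11.7195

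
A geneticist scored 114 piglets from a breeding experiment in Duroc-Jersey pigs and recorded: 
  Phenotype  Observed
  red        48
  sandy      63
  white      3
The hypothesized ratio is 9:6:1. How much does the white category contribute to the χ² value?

The 9:6:1 ratio has 16 parts, so with N = 114 the expected counts are:
  red: 114 × 9/16 = 64.125
  sandy: 114 × 6/16 = 42.75
  white: 114 × 1/16 = 7.125
Contribution of white: (3 − 7.125)² / 7.125 = 2.3882

2.388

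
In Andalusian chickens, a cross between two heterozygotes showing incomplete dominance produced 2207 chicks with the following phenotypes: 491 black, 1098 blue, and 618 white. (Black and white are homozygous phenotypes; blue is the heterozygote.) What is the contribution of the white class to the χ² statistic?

7.955

With incomplete dominance, a heterozygote × heterozygote cross gives a 1:2:1 phenotypic ratio.
The 1:2:1 ratio has 4 parts, so with N = 2207 the expected counts are:
  black: 2207 × 1/4 = 551.75
  blue: 2207 × 2/4 = 1103.5
  white: 2207 × 1/4 = 551.75
Contribution of white: (618 − 551.75)² / 551.75 = 7.9548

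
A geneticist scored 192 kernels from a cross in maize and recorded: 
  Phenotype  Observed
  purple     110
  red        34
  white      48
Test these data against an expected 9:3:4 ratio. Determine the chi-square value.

The 9:3:4 ratio has 16 parts, so with N = 192 the expected counts are:
  purple: 192 × 9/16 = 108
  red: 192 × 3/16 = 36
  white: 192 × 4/16 = 48
χ² = Σ (O − E)² / E
  purple: (110 − 108)² / 108 = 0.0370
  red: (34 − 36)² / 36 = 0.1111
  white: (48 − 48)² / 48 = 0.0000
χ² = 0.0370 + 0.1111 + 0.0000 = 0.1481 ≈ 0.148

0.148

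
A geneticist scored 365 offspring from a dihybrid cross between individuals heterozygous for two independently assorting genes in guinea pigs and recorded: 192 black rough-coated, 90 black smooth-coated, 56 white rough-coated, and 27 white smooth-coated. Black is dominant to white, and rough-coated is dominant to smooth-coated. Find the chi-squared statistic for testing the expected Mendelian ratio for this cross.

10.686

A dihybrid F₂ with independent assortment and complete dominance at both loci gives a 9:3:3:1 phenotypic ratio.
The 9:3:3:1 ratio has 16 parts, so with N = 365 the expected counts are:
  black rough-coated: 365 × 9/16 = 205.3125
  black smooth-coated: 365 × 3/16 = 68.4375
  white rough-coated: 365 × 3/16 = 68.4375
  white smooth-coated: 365 × 1/16 = 22.8125
χ² = Σ (O − E)² / E
  black rough-coated: (192 − 205.3125)² / 205.3125 = 0.8632
  black smooth-coated: (90 − 68.4375)² / 68.4375 = 6.7937
  white rough-coated: (56 − 68.4375)² / 68.4375 = 2.2603
  white smooth-coated: (27 − 22.8125)² / 22.8125 = 0.7687
χ² = 0.8632 + 6.7937 + 2.2603 + 0.7687 = 10.6859 ≈ 10.686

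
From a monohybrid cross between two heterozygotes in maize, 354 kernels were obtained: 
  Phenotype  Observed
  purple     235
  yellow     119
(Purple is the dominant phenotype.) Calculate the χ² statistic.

For a monohybrid cross between heterozygotes with complete dominance, the expected phenotypic ratio is 3:1.
Total ratio parts = 4. Expected numbers out of 354:
  purple: 354 × 3/4 = 265.5
  yellow: 354 × 1/4 = 88.5
χ² = Σ (O − E)² / E
  purple: (235 − 265.5)² / 265.5 = 3.5038
  yellow: (119 − 88.5)² / 88.5 = 10.5113
χ² = 3.5038 + 10.5113 = 14.0151 ≈ 14.015

14.015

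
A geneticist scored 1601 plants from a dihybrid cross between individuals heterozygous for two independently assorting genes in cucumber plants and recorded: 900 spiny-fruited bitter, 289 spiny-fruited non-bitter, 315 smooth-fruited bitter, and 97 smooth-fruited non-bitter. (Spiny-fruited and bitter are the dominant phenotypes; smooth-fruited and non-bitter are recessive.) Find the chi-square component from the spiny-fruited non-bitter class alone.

0.417

A dihybrid F₂ with independent assortment and complete dominance at both loci gives a 9:3:3:1 phenotypic ratio.
Expected counts for N = 1601 under a 9:3:3:1 ratio (total parts = 16):
  spiny-fruited bitter: 1601 × 9/16 = 900.5625
  spiny-fruited non-bitter: 1601 × 3/16 = 300.1875
  smooth-fruited bitter: 1601 × 3/16 = 300.1875
  smooth-fruited non-bitter: 1601 × 1/16 = 100.0625
Contribution of spiny-fruited non-bitter: (289 − 300.1875)² / 300.1875 = 0.4169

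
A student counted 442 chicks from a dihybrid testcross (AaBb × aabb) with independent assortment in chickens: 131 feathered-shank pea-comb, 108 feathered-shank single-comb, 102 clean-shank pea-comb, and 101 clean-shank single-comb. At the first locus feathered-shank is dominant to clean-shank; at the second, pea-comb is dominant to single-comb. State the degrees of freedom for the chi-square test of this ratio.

3

A dihybrid testcross with independent assortment gives a 1:1:1:1 ratio.
A goodness-of-fit test with 4 phenotype classes has df = 4 − 1 = 3.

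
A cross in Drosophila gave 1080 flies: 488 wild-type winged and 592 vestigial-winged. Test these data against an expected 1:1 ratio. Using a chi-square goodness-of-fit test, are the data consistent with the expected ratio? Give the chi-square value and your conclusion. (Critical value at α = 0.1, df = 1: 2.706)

The 1:1 ratio has 2 parts, so with N = 1080 the expected counts are:
  wild-type winged: 1080 × 1/2 = 540
  vestigial-winged: 1080 × 1/2 = 540
χ² = Σ (O − E)² / E
  wild-type winged: (488 − 540)² / 540 = 5.0074
  vestigial-winged: (592 − 540)² / 540 = 5.0074
χ² = 5.0074 + 5.0074 = 10.0148 ≈ 10.015
Degrees of freedom = 2 − 1 = 1; critical value at α = 0.1 is 2.706.
Since 10.015 > 2.706, we reject the null hypothesis — the data do not fit the 1:1 ratio.

10.015; not consistent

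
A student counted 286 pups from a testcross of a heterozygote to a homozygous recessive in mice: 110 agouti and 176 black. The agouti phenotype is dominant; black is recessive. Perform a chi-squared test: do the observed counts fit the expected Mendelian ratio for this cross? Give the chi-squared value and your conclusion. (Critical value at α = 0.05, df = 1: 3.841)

15.231; not consistent

A testcross of a heterozygote (Aa × aa) gives a 1:1 phenotypic ratio.
The 1:1 ratio has 2 parts, so with N = 286 the expected counts are:
  agouti: 286 × 1/2 = 143
  black: 286 × 1/2 = 143
χ² = Σ (O − E)² / E
  agouti: (110 − 143)² / 143 = 7.6154
  black: (176 − 143)² / 143 = 7.6154
χ² = 7.6154 + 7.6154 = 15.2308 ≈ 15.231
Degrees of freedom = 2 − 1 = 1; critical value at α = 0.05 is 3.841.
Since 15.231 > 3.841, we reject the null hypothesis — the data do not fit the 1:1 ratio.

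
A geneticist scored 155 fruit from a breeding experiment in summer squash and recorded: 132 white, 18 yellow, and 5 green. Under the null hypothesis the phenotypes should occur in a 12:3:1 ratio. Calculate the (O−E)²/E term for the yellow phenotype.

The 12:3:1 ratio has 16 parts, so with N = 155 the expected counts are:
  white: 155 × 12/16 = 116.25
  yellow: 155 × 3/16 = 29.0625
  green: 155 × 1/16 = 9.6875
Contribution of yellow: (18 − 29.0625)² / 29.0625 = 4.2109

4.211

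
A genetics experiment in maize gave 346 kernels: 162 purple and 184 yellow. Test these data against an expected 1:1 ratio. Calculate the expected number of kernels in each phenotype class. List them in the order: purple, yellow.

Total ratio parts = 2. Expected numbers out of 346:
  purple: 346 × 1/2 = 173
  yellow: 346 × 1/2 = 173

173, 173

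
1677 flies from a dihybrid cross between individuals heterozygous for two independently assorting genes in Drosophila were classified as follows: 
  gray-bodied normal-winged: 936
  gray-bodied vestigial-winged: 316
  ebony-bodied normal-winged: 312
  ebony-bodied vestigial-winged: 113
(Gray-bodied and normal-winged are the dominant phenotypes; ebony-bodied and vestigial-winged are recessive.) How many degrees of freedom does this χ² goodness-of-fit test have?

3

A dihybrid F₂ with independent assortment and complete dominance at both loci gives a 9:3:3:1 phenotypic ratio.
A goodness-of-fit test with 4 phenotype classes has df = 4 − 1 = 3.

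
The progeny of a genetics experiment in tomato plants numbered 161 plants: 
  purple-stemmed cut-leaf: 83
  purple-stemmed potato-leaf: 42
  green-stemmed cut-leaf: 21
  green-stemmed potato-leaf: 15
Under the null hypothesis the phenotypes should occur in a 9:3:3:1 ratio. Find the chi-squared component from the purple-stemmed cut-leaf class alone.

Expected counts for N = 161 under a 9:3:3:1 ratio (total parts = 16):
  purple-stemmed cut-leaf: 161 × 9/16 = 90.5625
  purple-stemmed potato-leaf: 161 × 3/16 = 30.1875
  green-stemmed cut-leaf: 161 × 3/16 = 30.1875
  green-stemmed potato-leaf: 161 × 1/16 = 10.0625
Contribution of purple-stemmed cut-leaf: (83 − 90.5625)² / 90.5625 = 0.6315

0.632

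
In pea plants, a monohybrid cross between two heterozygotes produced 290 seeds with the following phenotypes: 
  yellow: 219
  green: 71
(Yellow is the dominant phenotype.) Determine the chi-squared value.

For a monohybrid cross between heterozygotes with complete dominance, the expected phenotypic ratio is 3:1.
Total ratio parts = 4. Expected numbers out of 290:
  yellow: 290 × 3/4 = 217.5
  green: 290 × 1/4 = 72.5
χ² = Σ (O − E)² / E
  yellow: (219 − 217.5)² / 217.5 = 0.0103
  green: (71 − 72.5)² / 72.5 = 0.0310
χ² = 0.0103 + 0.0310 = 0.0413 ≈ 0.041

0.041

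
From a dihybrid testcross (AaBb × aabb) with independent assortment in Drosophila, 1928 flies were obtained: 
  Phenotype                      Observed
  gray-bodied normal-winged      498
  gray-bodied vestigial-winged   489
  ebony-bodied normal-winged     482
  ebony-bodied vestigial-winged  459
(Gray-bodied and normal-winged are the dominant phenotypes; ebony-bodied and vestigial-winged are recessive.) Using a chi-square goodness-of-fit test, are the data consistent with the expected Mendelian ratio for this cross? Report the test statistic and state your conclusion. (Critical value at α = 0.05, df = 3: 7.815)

A dihybrid testcross with independent assortment gives a 1:1:1:1 ratio.
The 1:1:1:1 ratio has 4 parts, so with N = 1928 the expected counts are:
  gray-bodied normal-winged: 1928 × 1/4 = 482
  gray-bodied vestigial-winged: 1928 × 1/4 = 482
  ebony-bodied normal-winged: 1928 × 1/4 = 482
  ebony-bodied vestigial-winged: 1928 × 1/4 = 482
χ² = Σ (O − E)² / E
  gray-bodied normal-winged: (498 − 482)² / 482 = 0.5311
  gray-bodied vestigial-winged: (489 − 482)² / 482 = 0.1017
  ebony-bodied normal-winged: (482 − 482)² / 482 = 0.0000
  ebony-bodied vestigial-winged: (459 − 482)² / 482 = 1.0975
χ² = 0.5311 + 0.1017 + 0.0000 + 1.0975 = 1.7303 ≈ 1.730
Degrees of freedom = 4 − 1 = 3; critical value at α = 0.05 is 7.815.
Since 1.730 < 7.815, we fail to reject the null hypothesis — the data are consistent with the 1:1:1:1 ratio.

1.730; consistent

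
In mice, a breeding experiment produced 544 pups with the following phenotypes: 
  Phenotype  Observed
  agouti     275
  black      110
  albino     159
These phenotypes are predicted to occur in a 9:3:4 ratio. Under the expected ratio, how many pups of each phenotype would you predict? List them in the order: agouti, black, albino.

306, 102, 136

The 9:3:4 ratio has 16 parts, so with N = 544 the expected counts are:
  agouti: 544 × 9/16 = 306
  black: 544 × 3/16 = 102
  albino: 544 × 4/16 = 136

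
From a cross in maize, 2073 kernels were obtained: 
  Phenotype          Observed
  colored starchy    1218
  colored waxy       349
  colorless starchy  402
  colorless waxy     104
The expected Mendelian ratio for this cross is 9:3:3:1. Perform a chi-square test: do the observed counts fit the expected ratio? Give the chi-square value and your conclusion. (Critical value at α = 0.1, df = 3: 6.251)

The 9:3:3:1 ratio has 16 parts, so with N = 2073 the expected counts are:
  colored starchy: 2073 × 9/16 = 1166.0625
  colored waxy: 2073 × 3/16 = 388.6875
  colorless starchy: 2073 × 3/16 = 388.6875
  colorless waxy: 2073 × 1/16 = 129.5625
χ² = Σ (O − E)² / E
  colored starchy: (1218 − 1166.0625)² / 1166.0625 = 2.3133
  colored waxy: (349 − 388.6875)² / 388.6875 = 4.0523
  colorless starchy: (402 − 388.6875)² / 388.6875 = 0.4560
  colorless waxy: (104 − 129.5625)² / 129.5625 = 5.0434
χ² = 2.3133 + 4.0523 + 0.4560 + 5.0434 = 11.865
Degrees of freedom = 4 − 1 = 3; critical value at α = 0.1 is 6.251.
Since 11.865 > 6.251, we reject the null hypothesis — the data do not fit the 9:3:3:1 ratio.

11.865; not consistent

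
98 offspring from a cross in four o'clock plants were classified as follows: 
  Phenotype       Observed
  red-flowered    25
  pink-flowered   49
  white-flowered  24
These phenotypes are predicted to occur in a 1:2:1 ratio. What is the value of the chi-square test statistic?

Total ratio parts = 4. Expected numbers out of 98:
  red-flowered: 98 × 1/4 = 24.5
  pink-flowered: 98 × 2/4 = 49
  white-flowered: 98 × 1/4 = 24.5
χ² = Σ (O − E)² / E
  red-flowered: (25 − 24.5)² / 24.5 = 0.0102
  pink-flowered: (49 − 49)² / 49 = 0.0000
  white-flowered: (24 − 24.5)² / 24.5 = 0.0102
χ² = 0.0102 + 0.0000 + 0.0102 = 0.0204 ≈ 0.020

0.020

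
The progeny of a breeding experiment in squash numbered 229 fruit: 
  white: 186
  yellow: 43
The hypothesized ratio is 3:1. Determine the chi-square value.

The 3:1 ratio has 4 parts, so with N = 229 the expected counts are:
  white: 229 × 3/4 = 171.75
  yellow: 229 × 1/4 = 57.25
χ² = Σ (O − E)² / E
  white: (186 − 171.75)² / 171.75 = 1.1823
  yellow: (43 − 57.25)² / 57.25 = 3.5469
χ² = 1.1823 + 3.5469 = 4.7292 ≈ 4.729

4.729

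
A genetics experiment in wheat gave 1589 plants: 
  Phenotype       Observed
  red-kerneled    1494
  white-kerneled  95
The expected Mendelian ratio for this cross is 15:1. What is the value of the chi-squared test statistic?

Expected counts for N = 1589 under a 15:1 ratio (total parts = 16):
  red-kerneled: 1589 × 15/16 = 1489.6875
  white-kerneled: 1589 × 1/16 = 99.3125
χ² = Σ (O − E)² / E
  red-kerneled: (1494 − 1489.6875)² / 1489.6875 = 0.0125
  white-kerneled: (95 − 99.3125)² / 99.3125 = 0.1873
χ² = 0.0125 + 0.1873 = 0.1998 ≈ 0.200

0.200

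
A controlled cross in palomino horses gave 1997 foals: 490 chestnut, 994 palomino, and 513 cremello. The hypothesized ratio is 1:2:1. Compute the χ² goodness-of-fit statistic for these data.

0.570

Expected counts for N = 1997 under a 1:2:1 ratio (total parts = 4):
  chestnut: 1997 × 1/4 = 499.25
  palomino: 1997 × 2/4 = 998.5
  cremello: 1997 × 1/4 = 499.25
χ² = Σ (O − E)² / E
  chestnut: (490 − 499.25)² / 499.25 = 0.1714
  palomino: (994 − 998.5)² / 998.5 = 0.0203
  cremello: (513 − 499.25)² / 499.25 = 0.3787
χ² = 0.1714 + 0.0203 + 0.3787 = 0.5704 ≈ 0.570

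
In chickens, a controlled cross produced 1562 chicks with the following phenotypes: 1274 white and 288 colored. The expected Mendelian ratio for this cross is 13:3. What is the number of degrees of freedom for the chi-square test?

A goodness-of-fit test with 2 phenotype classes has df = 2 − 1 = 1.

1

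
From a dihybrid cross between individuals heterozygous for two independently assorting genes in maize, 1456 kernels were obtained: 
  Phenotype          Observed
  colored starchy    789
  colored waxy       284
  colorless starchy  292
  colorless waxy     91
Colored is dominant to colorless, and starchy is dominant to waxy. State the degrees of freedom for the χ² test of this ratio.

3

A dihybrid F₂ with independent assortment and complete dominance at both loci gives a 9:3:3:1 phenotypic ratio.
A goodness-of-fit test with 4 phenotype classes has df = 4 − 1 = 3.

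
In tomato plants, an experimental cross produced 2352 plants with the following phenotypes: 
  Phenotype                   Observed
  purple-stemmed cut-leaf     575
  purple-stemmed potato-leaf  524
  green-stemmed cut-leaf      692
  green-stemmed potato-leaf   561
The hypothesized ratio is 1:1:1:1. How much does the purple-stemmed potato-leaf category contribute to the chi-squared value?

6.966

Expected counts for N = 2352 under a 1:1:1:1 ratio (total parts = 4):
  purple-stemmed cut-leaf: 2352 × 1/4 = 588
  purple-stemmed potato-leaf: 2352 × 1/4 = 588
  green-stemmed cut-leaf: 2352 × 1/4 = 588
  green-stemmed potato-leaf: 2352 × 1/4 = 588
Contribution of purple-stemmed potato-leaf: (524 − 588)² / 588 = 6.9660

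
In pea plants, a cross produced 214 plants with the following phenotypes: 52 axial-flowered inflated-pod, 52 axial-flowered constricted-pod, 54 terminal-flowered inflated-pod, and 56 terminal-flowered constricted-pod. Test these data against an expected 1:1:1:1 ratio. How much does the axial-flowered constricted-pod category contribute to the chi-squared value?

Under the 1:1:1:1 hypothesis (Σ ratio = 4, N = 214):
  axial-flowered inflated-pod: 214 × 1/4 = 53.5
  axial-flowered constricted-pod: 214 × 1/4 = 53.5
  terminal-flowered inflated-pod: 214 × 1/4 = 53.5
  terminal-flowered constricted-pod: 214 × 1/4 = 53.5
Contribution of axial-flowered constricted-pod: (52 − 53.5)² / 53.5 = 0.0421

0.042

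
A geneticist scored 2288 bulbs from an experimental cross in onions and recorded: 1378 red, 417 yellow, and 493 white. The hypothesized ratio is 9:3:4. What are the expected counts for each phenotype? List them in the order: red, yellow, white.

Under the 9:3:4 hypothesis (Σ ratio = 16, N = 2288):
  red: 2288 × 9/16 = 1287
  yellow: 2288 × 3/16 = 429
  white: 2288 × 4/16 = 572

1287, 429, 572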